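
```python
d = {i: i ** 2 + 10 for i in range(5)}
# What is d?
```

{0: 10, 1: 11, 2: 14, 3: 19, 4: 26}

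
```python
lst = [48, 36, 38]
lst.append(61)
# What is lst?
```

[48, 36, 38, 61]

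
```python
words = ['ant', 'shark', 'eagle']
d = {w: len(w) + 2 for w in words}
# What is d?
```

{'ant': 5, 'shark': 7, 'eagle': 7}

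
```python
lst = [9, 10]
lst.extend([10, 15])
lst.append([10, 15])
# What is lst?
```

After line 1: lst = [9, 10]
After line 2 (extend unpacks [10, 15]): lst = [9, 10, 10, 15]
After line 3 (append adds [10, 15] as single element): lst = [9, 10, 10, 15, [10, 15]]

[9, 10, 10, 15, [10, 15]]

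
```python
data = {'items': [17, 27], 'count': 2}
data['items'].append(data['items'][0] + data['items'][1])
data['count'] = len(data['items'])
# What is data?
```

After line 1: data = {'items': [17, 27], 'count': 2}
After line 2 (append 17 + 27 = 44): data = {'items': [17, 27, 44], 'count': 2}
After line 3 (count = len(items) = 3): data = {'items': [17, 27, 44], 'count': 3}

{'items': [17, 27, 44], 'count': 3}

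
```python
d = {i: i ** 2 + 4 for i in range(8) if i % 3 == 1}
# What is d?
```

{1: 5, 4: 20, 7: 53}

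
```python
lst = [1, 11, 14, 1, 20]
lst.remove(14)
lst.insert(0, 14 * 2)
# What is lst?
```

After line 1: lst = [1, 11, 14, 1, 20]
After line 2 (remove first 14): lst = [1, 11, 1, 20]
After line 3 (insert 28 at index 0): lst = [28, 1, 11, 1, 20]

[28, 1, 11, 1, 20]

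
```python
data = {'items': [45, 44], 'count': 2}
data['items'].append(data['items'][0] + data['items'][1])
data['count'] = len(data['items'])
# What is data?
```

After line 1: data = {'items': [45, 44], 'count': 2}
After line 2 (append 45 + 44 = 89): data = {'items': [45, 44, 89], 'count': 2}
After line 3 (count = len(items) = 3): data = {'items': [45, 44, 89], 'count': 3}

{'items': [45, 44, 89], 'count': 3}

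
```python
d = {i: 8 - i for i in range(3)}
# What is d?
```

{0: 8, 1: 7, 2: 6}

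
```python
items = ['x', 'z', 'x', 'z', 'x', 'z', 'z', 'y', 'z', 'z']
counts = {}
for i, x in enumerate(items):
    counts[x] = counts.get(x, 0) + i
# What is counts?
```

Initial: counts = {}, items = ['x', 'z', 'x', 'z', 'x', 'z', 'z', 'y', 'z', 'z']
i=0, x='x': counts = {'x': 0}
i=1, x='z': counts = {'x': 0, 'z': 1}
i=2, x='x': counts = {'x': 2, 'z': 1}
i=3, x='z': counts = {'x': 2, 'z': 4}
i=4, x='x': counts = {'x': 6, 'z': 4}
i=5, x='z': counts = {'x': 6, 'z': 9}
i=6, x='z': counts = {'x': 6, 'z': 15}
i=7, x='y': counts = {'x': 6, 'z': 15, 'y': 7}
i=8, x='z': counts = {'x': 6, 'z': 23, 'y': 7}
i=9, x='z': counts = {'x': 6, 'z': 32, 'y': 7}

{'x': 6, 'z': 32, 'y': 7}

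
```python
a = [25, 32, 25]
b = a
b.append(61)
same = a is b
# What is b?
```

After line 1: a = [25, 32, 25]
After line 2 (b = a is an alias, same object): a = [25, 32, 25], b = [25, 32, 25]
After line 3 (b.append mutates the shared list): a = [25, 32, 25, 61], b = [25, 32, 25, 61]
After line 4 (same = a is b; same object -> True): same = True

[25, 32, 25, 61]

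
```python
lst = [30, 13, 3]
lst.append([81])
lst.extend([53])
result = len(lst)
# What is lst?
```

After line 1: lst = [30, 13, 3]
After line 2 (append adds [81] as single element): lst = [30, 13, 3, [81]]
After line 3 (extend unpacks [53], adds 53): lst = [30, 13, 3, [81], 53]
After line 4: result = len(lst) = 5

[30, 13, 3, [81], 53]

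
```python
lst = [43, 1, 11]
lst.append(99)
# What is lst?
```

[43, 1, 11, 99]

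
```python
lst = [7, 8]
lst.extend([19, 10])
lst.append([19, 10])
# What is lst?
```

After line 1: lst = [7, 8]
After line 2 (extend unpacks [19, 10]): lst = [7, 8, 19, 10]
After line 3 (append adds [19, 10] as single element): lst = [7, 8, 19, 10, [19, 10]]

[7, 8, 19, 10, [19, 10]]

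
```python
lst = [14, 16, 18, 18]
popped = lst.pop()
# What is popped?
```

18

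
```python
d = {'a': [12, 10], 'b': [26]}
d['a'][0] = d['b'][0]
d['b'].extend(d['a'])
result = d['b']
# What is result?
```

After line 1: d = {'a': [12, 10], 'b': [26]}
After line 2 (a[0] = b[0] = 26): d = {'a': [26, 10], 'b': [26]}
After line 3 (b.extend(a) appends [26, 10]): d = {'a': [26, 10], 'b': [26, 26, 10]}
After line 4: result = d['b'] = [26, 26, 10]

[26, 26, 10]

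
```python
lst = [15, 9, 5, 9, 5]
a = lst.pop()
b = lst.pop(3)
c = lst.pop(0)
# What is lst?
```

After line 1: lst = [15, 9, 5, 9, 5]
After line 2 (pop() -> a = 5): lst = [15, 9, 5, 9]
After line 3 (pop(3) -> b = 9): lst = [15, 9, 5]
After line 4 (pop(0) -> c = 15): lst = [9, 5]

[9, 5]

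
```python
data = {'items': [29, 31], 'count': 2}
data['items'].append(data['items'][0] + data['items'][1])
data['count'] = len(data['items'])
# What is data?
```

After line 1: data = {'items': [29, 31], 'count': 2}
After line 2 (append 29 + 31 = 60): data = {'items': [29, 31, 60], 'count': 2}
After line 3 (count = len(items) = 3): data = {'items': [29, 31, 60], 'count': 3}

{'items': [29, 31, 60], 'count': 3}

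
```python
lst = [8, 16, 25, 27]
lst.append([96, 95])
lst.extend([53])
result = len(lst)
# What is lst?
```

After line 1: lst = [8, 16, 25, 27]
After line 2 (append adds [96, 95] as single element): lst = [8, 16, 25, 27, [96, 95]]
After line 3 (extend unpacks [53], adds 53): lst = [8, 16, 25, 27, [96, 95], 53]
After line 4: result = len(lst) = 6

[8, 16, 25, 27, [96, 95], 53]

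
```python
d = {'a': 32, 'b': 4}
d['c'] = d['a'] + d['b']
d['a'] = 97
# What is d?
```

After line 1: d = {'a': 32, 'b': 4}
After line 2 (d['c'] = 32 + 4): d = {'a': 32, 'b': 4, 'c': 36}
After line 3: d = {'a': 97, 'b': 4, 'c': 36}

{'a': 97, 'b': 4, 'c': 36}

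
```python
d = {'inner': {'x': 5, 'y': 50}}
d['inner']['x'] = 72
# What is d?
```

After line 1: d = {'inner': {'x': 5, 'y': 50}}
After line 2 (inner x overwritten): d = {'inner': {'x': 72, 'y': 50}}

{'inner': {'x': 72, 'y': 50}}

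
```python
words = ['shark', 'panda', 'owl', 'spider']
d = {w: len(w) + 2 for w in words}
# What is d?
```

{'shark': 7, 'panda': 7, 'owl': 5, 'spider': 8}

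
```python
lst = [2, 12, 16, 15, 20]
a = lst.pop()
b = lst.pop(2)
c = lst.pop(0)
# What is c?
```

After line 1: lst = [2, 12, 16, 15, 20]
After line 2 (pop() -> a = 20): lst = [2, 12, 16, 15]
After line 3 (pop(2) -> b = 16): lst = [2, 12, 15]
After line 4 (pop(0) -> c = 2): lst = [12, 15]

2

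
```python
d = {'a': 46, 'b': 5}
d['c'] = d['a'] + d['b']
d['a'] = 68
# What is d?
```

After line 1: d = {'a': 46, 'b': 5}
After line 2 (d['c'] = 46 + 5): d = {'a': 46, 'b': 5, 'c': 51}
After line 3: d = {'a': 68, 'b': 5, 'c': 51}

{'a': 68, 'b': 5, 'c': 51}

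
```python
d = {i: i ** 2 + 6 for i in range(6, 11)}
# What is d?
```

{6: 42, 7: 55, 8: 70, 9: 87, 10: 106}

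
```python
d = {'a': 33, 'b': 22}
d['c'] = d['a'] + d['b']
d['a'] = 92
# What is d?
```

After line 1: d = {'a': 33, 'b': 22}
After line 2 (d['c'] = 33 + 22): d = {'a': 33, 'b': 22, 'c': 55}
After line 3: d = {'a': 92, 'b': 22, 'c': 55}

{'a': 92, 'b': 22, 'c': 55}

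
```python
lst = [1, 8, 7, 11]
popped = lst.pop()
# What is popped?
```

11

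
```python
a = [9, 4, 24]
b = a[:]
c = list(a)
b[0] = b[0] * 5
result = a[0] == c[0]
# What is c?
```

After line 1: a = [9, 4, 24]
After line 2 (b = a[:], copy): a = [9, 4, 24], b = [9, 4, 24]
After line 3 (c = list(a) is a copy, new object): c = [9, 4, 24]
After line 4 (b[0] = 9 * 5 = 45; only b mutates (copy)): a = [9, 4, 24], b = [45, 4, 24], c = [9, 4, 24]
After line 5 (a[0] = 9, c[0] = 9; result = True)

[9, 4, 24]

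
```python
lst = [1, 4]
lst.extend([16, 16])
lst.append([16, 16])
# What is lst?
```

After line 1: lst = [1, 4]
After line 2 (extend unpacks [16, 16]): lst = [1, 4, 16, 16]
After line 3 (append adds [16, 16] as single element): lst = [1, 4, 16, 16, [16, 16]]

[1, 4, 16, 16, [16, 16]]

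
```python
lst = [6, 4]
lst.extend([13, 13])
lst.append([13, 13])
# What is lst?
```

After line 1: lst = [6, 4]
After line 2 (extend unpacks [13, 13]): lst = [6, 4, 13, 13]
After line 3 (append adds [13, 13] as single element): lst = [6, 4, 13, 13, [13, 13]]

[6, 4, 13, 13, [13, 13]]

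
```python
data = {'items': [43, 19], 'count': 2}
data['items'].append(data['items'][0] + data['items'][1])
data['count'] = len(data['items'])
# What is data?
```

After line 1: data = {'items': [43, 19], 'count': 2}
After line 2 (append 43 + 19 = 62): data = {'items': [43, 19, 62], 'count': 2}
After line 3 (count = len(items) = 3): data = {'items': [43, 19, 62], 'count': 3}

{'items': [43, 19, 62], 'count': 3}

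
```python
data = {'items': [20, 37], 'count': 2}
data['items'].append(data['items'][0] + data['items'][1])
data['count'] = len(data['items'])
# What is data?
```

After line 1: data = {'items': [20, 37], 'count': 2}
After line 2 (append 20 + 37 = 57): data = {'items': [20, 37, 57], 'count': 2}
After line 3 (count = len(items) = 3): data = {'items': [20, 37, 57], 'count': 3}

{'items': [20, 37, 57], 'count': 3}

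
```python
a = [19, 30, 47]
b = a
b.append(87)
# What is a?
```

After line 1: a = [19, 30, 47]
After line 2 (b = a is an alias, same object): a = [19, 30, 47], b = [19, 30, 47]
After line 3 (b.append mutates the shared list): a = [19, 30, 47, 87], b = [19, 30, 47, 87]

[19, 30, 47, 87]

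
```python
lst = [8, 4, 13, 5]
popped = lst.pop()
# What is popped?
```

5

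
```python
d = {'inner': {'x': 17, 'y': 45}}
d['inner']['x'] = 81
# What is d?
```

After line 1: d = {'inner': {'x': 17, 'y': 45}}
After line 2 (inner x overwritten): d = {'inner': {'x': 81, 'y': 45}}

{'inner': {'x': 81, 'y': 45}}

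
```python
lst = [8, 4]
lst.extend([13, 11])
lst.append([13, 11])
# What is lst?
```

After line 1: lst = [8, 4]
After line 2 (extend unpacks [13, 11]): lst = [8, 4, 13, 11]
After line 3 (append adds [13, 11] as single element): lst = [8, 4, 13, 11, [13, 11]]

[8, 4, 13, 11, [13, 11]]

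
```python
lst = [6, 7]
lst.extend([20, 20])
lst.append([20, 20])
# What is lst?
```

After line 1: lst = [6, 7]
After line 2 (extend unpacks [20, 20]): lst = [6, 7, 20, 20]
After line 3 (append adds [20, 20] as single element): lst = [6, 7, 20, 20, [20, 20]]

[6, 7, 20, 20, [20, 20]]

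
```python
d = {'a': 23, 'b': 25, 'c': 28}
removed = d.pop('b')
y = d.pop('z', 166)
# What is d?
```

After line 1: d = {'a': 23, 'b': 25, 'c': 28}
After line 2 (pop 'b' returns 25): d = {'a': 23, 'c': 28}, removed = 25
After line 3 (pop 'z' missing, returns default 166): d = {'a': 23, 'c': 28}, y = 166

{'a': 23, 'c': 28}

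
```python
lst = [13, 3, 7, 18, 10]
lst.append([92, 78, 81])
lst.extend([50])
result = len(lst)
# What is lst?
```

After line 1: lst = [13, 3, 7, 18, 10]
After line 2 (append adds [92, 78, 81] as single element): lst = [13, 3, 7, 18, 10, [92, 78, 81]]
After line 3 (extend unpacks [50], adds 50): lst = [13, 3, 7, 18, 10, [92, 78, 81], 50]
After line 4: result = len(lst) = 7

[13, 3, 7, 18, 10, [92, 78, 81], 50]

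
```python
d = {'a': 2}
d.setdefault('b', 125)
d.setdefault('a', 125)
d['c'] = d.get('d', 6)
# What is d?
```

After line 1: d = {'a': 2}
After line 2 (setdefault adds 'b'=125): d = {'a': 2, 'b': 125}
After line 3 (setdefault 'a' no-op, already exists): d = {'a': 2, 'b': 125}
After line 4 (get('d', 6) returns default since 'd' not in d): d = {'a': 2, 'b': 125, 'c': 6}

{'a': 2, 'b': 125, 'c': 6}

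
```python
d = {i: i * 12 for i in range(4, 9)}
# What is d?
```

{4: 48, 5: 60, 6: 72, 7: 84, 8: 96}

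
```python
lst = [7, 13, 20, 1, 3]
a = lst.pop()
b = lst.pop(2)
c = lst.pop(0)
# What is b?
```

After line 1: lst = [7, 13, 20, 1, 3]
After line 2 (pop() -> a = 3): lst = [7, 13, 20, 1]
After line 3 (pop(2) -> b = 20): lst = [7, 13, 1]
After line 4 (pop(0) -> c = 7): lst = [13, 1]

20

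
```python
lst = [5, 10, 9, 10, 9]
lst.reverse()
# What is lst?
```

[9, 10, 9, 10, 5]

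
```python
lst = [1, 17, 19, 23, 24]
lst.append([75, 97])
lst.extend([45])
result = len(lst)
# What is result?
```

After line 1: lst = [1, 17, 19, 23, 24]
After line 2 (append adds [75, 97] as single element): lst = [1, 17, 19, 23, 24, [75, 97]]
After line 3 (extend unpacks [45], adds 45): lst = [1, 17, 19, 23, 24, [75, 97], 45]
After line 4: result = len(lst) = 7

7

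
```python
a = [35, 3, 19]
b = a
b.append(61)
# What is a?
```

After line 1: a = [35, 3, 19]
After line 2 (b = a is an alias, same object): a = [35, 3, 19], b = [35, 3, 19]
After line 3 (b.append mutates the shared list): a = [35, 3, 19, 61], b = [35, 3, 19, 61]

[35, 3, 19, 61]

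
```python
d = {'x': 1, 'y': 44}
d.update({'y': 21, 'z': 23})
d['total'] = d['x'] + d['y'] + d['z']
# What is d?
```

After line 1: d = {'x': 1, 'y': 44}
After line 2 (y overwritten, z added): d = {'x': 1, 'y': 21, 'z': 23}
After line 3 (total = 1 + 21 + 23 = 45): d = {'x': 1, 'y': 21, 'z': 23, 'total': 45}

{'x': 1, 'y': 21, 'z': 23, 'total': 45}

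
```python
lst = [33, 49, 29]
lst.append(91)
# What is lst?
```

[33, 49, 29, 91]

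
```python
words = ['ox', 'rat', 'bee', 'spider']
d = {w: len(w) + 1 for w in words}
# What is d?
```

{'ox': 3, 'rat': 4, 'bee': 4, 'spider': 7}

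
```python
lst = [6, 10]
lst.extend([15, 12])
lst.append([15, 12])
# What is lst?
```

After line 1: lst = [6, 10]
After line 2 (extend unpacks [15, 12]): lst = [6, 10, 15, 12]
After line 3 (append adds [15, 12] as single element): lst = [6, 10, 15, 12, [15, 12]]

[6, 10, 15, 12, [15, 12]]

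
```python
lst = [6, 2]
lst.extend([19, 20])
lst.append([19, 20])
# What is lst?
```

After line 1: lst = [6, 2]
After line 2 (extend unpacks [19, 20]): lst = [6, 2, 19, 20]
After line 3 (append adds [19, 20] as single element): lst = [6, 2, 19, 20, [19, 20]]

[6, 2, 19, 20, [19, 20]]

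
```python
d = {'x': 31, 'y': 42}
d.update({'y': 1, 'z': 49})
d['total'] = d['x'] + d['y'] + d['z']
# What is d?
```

After line 1: d = {'x': 31, 'y': 42}
After line 2 (y overwritten, z added): d = {'x': 31, 'y': 1, 'z': 49}
After line 3 (total = 31 + 1 + 49 = 81): d = {'x': 31, 'y': 1, 'z': 49, 'total': 81}

{'x': 31, 'y': 1, 'z': 49, 'total': 81}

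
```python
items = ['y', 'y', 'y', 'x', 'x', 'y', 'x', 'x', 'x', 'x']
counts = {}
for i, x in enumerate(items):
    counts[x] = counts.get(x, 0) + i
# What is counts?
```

Initial: counts = {}, items = ['y', 'y', 'y', 'x', 'x', 'y', 'x', 'x', 'x', 'x']
i=0, x='y': counts = {'y': 0}
i=1, x='y': counts = {'y': 1}
i=2, x='y': counts = {'y': 3}
i=3, x='x': counts = {'y': 3, 'x': 3}
i=4, x='x': counts = {'y': 3, 'x': 7}
i=5, x='y': counts = {'y': 8, 'x': 7}
i=6, x='x': counts = {'y': 8, 'x': 13}
i=7, x='x': counts = {'y': 8, 'x': 20}
i=8, x='x': counts = {'y': 8, 'x': 28}
i=9, x='x': counts = {'y': 8, 'x': 37}

{'y': 8, 'x': 37}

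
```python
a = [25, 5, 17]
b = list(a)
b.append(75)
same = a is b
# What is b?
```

After line 1: a = [25, 5, 17]
After line 2 (b = list(a) is a shallow copy, new object): a = [25, 5, 17], b = [25, 5, 17]
After line 3 (append only mutates b): a = [25, 5, 17], b = [25, 5, 17, 75]
After line 4 (same = a is b; different objects -> False): same = False

[25, 5, 17, 75]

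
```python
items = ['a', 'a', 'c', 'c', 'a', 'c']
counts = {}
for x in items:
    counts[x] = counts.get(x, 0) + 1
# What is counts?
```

Initial: counts = {}, items = ['a', 'a', 'c', 'c', 'a', 'c']
See 'a': counts = {'a': 1}
See 'a': counts = {'a': 2}
See 'c': counts = {'a': 2, 'c': 1}
See 'c': counts = {'a': 2, 'c': 2}
See 'a': counts = {'a': 3, 'c': 2}
See 'c': counts = {'a': 3, 'c': 3}

{'a': 3, 'c': 3}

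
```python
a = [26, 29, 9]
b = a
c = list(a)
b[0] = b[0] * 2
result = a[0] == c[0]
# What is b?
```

After line 1: a = [26, 29, 9]
After line 2 (b = a, alias): a = [26, 29, 9], b = [26, 29, 9]
After line 3 (c = list(a) is a copy, new object): c = [26, 29, 9]
After line 4 (b[0] = 26 * 2 = 52; mutates shared a/b): a = b = [52, 29, 9], c = [26, 29, 9]
After line 5 (a[0] = 52, c[0] = 26; result = False)

[52, 29, 9]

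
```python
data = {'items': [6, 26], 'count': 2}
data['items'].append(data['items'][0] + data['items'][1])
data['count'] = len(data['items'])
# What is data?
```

After line 1: data = {'items': [6, 26], 'count': 2}
After line 2 (append 6 + 26 = 32): data = {'items': [6, 26, 32], 'count': 2}
After line 3 (count = len(items) = 3): data = {'items': [6, 26, 32], 'count': 3}

{'items': [6, 26, 32], 'count': 3}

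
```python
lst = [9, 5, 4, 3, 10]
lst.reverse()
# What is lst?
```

[10, 3, 4, 5, 9]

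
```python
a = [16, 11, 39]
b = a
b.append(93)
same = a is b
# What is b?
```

After line 1: a = [16, 11, 39]
After line 2 (b = a is an alias, same object): a = [16, 11, 39], b = [16, 11, 39]
After line 3 (b.append mutates the shared list): a = [16, 11, 39, 93], b = [16, 11, 39, 93]
After line 4 (same = a is b; same object -> True): same = True

[16, 11, 39, 93]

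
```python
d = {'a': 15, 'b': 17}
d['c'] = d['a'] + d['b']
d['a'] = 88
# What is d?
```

After line 1: d = {'a': 15, 'b': 17}
After line 2 (d['c'] = 15 + 17): d = {'a': 15, 'b': 17, 'c': 32}
After line 3: d = {'a': 88, 'b': 17, 'c': 32}

{'a': 88, 'b': 17, 'c': 32}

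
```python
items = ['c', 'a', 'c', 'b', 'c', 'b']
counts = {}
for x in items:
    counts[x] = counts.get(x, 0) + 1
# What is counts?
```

Initial: counts = {}, items = ['c', 'a', 'c', 'b', 'c', 'b']
See 'c': counts = {'c': 1}
See 'a': counts = {'c': 1, 'a': 1}
See 'c': counts = {'c': 2, 'a': 1}
See 'b': counts = {'c': 2, 'a': 1, 'b': 1}
See 'c': counts = {'c': 3, 'a': 1, 'b': 1}
See 'b': counts = {'c': 3, 'a': 1, 'b': 2}

{'c': 3, 'a': 1, 'b': 2}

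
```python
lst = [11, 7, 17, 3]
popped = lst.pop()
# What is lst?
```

[11, 7, 17]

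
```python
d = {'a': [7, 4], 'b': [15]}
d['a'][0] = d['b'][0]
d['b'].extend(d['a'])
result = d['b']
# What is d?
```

After line 1: d = {'a': [7, 4], 'b': [15]}
After line 2 (a[0] = b[0] = 15): d = {'a': [15, 4], 'b': [15]}
After line 3 (b.extend(a) appends [15, 4]): d = {'a': [15, 4], 'b': [15, 15, 4]}
After line 4: result = d['b'] = [15, 15, 4]

{'a': [15, 4], 'b': [15, 15, 4]}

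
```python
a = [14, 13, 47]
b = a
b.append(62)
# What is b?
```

After line 1: a = [14, 13, 47]
After line 2 (b = a is an alias, same object): a = [14, 13, 47], b = [14, 13, 47]
After line 3 (b.append mutates the shared list): a = [14, 13, 47, 62], b = [14, 13, 47, 62]

[14, 13, 47, 62]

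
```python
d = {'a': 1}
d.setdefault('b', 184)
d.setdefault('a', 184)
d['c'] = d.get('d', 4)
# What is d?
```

After line 1: d = {'a': 1}
After line 2 (setdefault adds 'b'=184): d = {'a': 1, 'b': 184}
After line 3 (setdefault 'a' no-op, already exists): d = {'a': 1, 'b': 184}
After line 4 (get('d', 4) returns default since 'd' not in d): d = {'a': 1, 'b': 184, 'c': 4}

{'a': 1, 'b': 184, 'c': 4}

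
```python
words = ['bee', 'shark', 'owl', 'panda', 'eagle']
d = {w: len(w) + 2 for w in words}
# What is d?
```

{'bee': 5, 'shark': 7, 'owl': 5, 'panda': 7, 'eagle': 7}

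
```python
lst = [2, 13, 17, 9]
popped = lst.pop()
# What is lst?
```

[2, 13, 17]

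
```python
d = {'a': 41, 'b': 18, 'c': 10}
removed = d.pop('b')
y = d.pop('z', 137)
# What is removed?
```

After line 1: d = {'a': 41, 'b': 18, 'c': 10}
After line 2 (pop 'b' returns 18): d = {'a': 41, 'c': 10}, removed = 18
After line 3 (pop 'z' missing, returns default 137): d = {'a': 41, 'c': 10}, y = 137

18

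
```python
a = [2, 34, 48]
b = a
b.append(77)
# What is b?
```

After line 1: a = [2, 34, 48]
After line 2 (b = a is an alias, same object): a = [2, 34, 48], b = [2, 34, 48]
After line 3 (b.append mutates the shared list): a = [2, 34, 48, 77], b = [2, 34, 48, 77]

[2, 34, 48, 77]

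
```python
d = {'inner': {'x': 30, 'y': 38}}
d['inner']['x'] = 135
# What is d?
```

After line 1: d = {'inner': {'x': 30, 'y': 38}}
After line 2 (inner x overwritten): d = {'inner': {'x': 135, 'y': 38}}

{'inner': {'x': 135, 'y': 38}}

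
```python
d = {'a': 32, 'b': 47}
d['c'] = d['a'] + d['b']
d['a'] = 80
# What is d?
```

After line 1: d = {'a': 32, 'b': 47}
After line 2 (d['c'] = 32 + 47): d = {'a': 32, 'b': 47, 'c': 79}
After line 3: d = {'a': 80, 'b': 47, 'c': 79}

{'a': 80, 'b': 47, 'c': 79}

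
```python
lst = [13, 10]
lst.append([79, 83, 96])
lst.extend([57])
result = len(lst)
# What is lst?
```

After line 1: lst = [13, 10]
After line 2 (append adds [79, 83, 96] as single element): lst = [13, 10, [79, 83, 96]]
After line 3 (extend unpacks [57], adds 57): lst = [13, 10, [79, 83, 96], 57]
After line 4: result = len(lst) = 4

[13, 10, [79, 83, 96], 57]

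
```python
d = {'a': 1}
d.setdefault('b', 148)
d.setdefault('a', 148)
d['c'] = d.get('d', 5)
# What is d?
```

After line 1: d = {'a': 1}
After line 2 (setdefault adds 'b'=148): d = {'a': 1, 'b': 148}
After line 3 (setdefault 'a' no-op, already exists): d = {'a': 1, 'b': 148}
After line 4 (get('d', 5) returns default since 'd' not in d): d = {'a': 1, 'b': 148, 'c': 5}

{'a': 1, 'b': 148, 'c': 5}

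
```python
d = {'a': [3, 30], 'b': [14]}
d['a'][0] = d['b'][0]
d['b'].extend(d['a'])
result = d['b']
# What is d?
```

After line 1: d = {'a': [3, 30], 'b': [14]}
After line 2 (a[0] = b[0] = 14): d = {'a': [14, 30], 'b': [14]}
After line 3 (b.extend(a) appends [14, 30]): d = {'a': [14, 30], 'b': [14, 14, 30]}
After line 4: result = d['b'] = [14, 14, 30]

{'a': [14, 30], 'b': [14, 14, 30]}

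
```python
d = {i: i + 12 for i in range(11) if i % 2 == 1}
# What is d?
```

{1: 13, 3: 15, 5: 17, 7: 19, 9: 21}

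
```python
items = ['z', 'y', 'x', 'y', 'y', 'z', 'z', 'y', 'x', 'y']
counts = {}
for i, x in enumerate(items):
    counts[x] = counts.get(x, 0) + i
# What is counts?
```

Initial: counts = {}, items = ['z', 'y', 'x', 'y', 'y', 'z', 'z', 'y', 'x', 'y']
i=0, x='z': counts = {'z': 0}
i=1, x='y': counts = {'z': 0, 'y': 1}
i=2, x='x': counts = {'z': 0, 'y': 1, 'x': 2}
i=3, x='y': counts = {'z': 0, 'y': 4, 'x': 2}
i=4, x='y': counts = {'z': 0, 'y': 8, 'x': 2}
i=5, x='z': counts = {'z': 5, 'y': 8, 'x': 2}
i=6, x='z': counts = {'z': 11, 'y': 8, 'x': 2}
i=7, x='y': counts = {'z': 11, 'y': 15, 'x': 2}
i=8, x='x': counts = {'z': 11, 'y': 15, 'x': 10}
i=9, x='y': counts = {'z': 11, 'y': 24, 'x': 10}

{'z': 11, 'y': 24, 'x': 10}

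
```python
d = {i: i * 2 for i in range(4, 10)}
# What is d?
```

{4: 8, 5: 10, 6: 12, 7: 14, 8: 16, 9: 18}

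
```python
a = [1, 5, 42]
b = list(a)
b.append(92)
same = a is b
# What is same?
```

After line 1: a = [1, 5, 42]
After line 2 (b = list(a) is a shallow copy, new object): a = [1, 5, 42], b = [1, 5, 42]
After line 3 (append only mutates b): a = [1, 5, 42], b = [1, 5, 42, 92]
After line 4 (same = a is b; different objects -> False): same = False

False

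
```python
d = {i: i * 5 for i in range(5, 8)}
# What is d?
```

{5: 25, 6: 30, 7: 35}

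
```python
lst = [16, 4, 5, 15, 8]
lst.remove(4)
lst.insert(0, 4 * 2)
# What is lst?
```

After line 1: lst = [16, 4, 5, 15, 8]
After line 2 (remove first 4): lst = [16, 5, 15, 8]
After line 3 (insert 8 at index 0): lst = [8, 16, 5, 15, 8]

[8, 16, 5, 15, 8]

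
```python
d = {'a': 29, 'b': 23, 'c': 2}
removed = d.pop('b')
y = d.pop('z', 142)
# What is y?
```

After line 1: d = {'a': 29, 'b': 23, 'c': 2}
After line 2 (pop 'b' returns 23): d = {'a': 29, 'c': 2}, removed = 23
After line 3 (pop 'z' missing, returns default 142): d = {'a': 29, 'c': 2}, y = 142

142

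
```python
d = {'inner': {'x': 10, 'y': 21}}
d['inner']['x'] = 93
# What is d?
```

After line 1: d = {'inner': {'x': 10, 'y': 21}}
After line 2 (inner x overwritten): d = {'inner': {'x': 93, 'y': 21}}

{'inner': {'x': 93, 'y': 21}}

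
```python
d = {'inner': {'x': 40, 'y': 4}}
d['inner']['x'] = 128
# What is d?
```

After line 1: d = {'inner': {'x': 40, 'y': 4}}
After line 2 (inner x overwritten): d = {'inner': {'x': 128, 'y': 4}}

{'inner': {'x': 128, 'y': 4}}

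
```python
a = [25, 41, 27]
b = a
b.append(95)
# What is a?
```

After line 1: a = [25, 41, 27]
After line 2 (b = a is an alias, same object): a = [25, 41, 27], b = [25, 41, 27]
After line 3 (b.append mutates the shared list): a = [25, 41, 27, 95], b = [25, 41, 27, 95]

[25, 41, 27, 95]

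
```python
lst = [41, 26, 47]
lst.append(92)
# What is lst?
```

[41, 26, 47, 92]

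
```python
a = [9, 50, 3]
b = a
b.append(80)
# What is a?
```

After line 1: a = [9, 50, 3]
After line 2 (b = a is an alias, same object): a = [9, 50, 3], b = [9, 50, 3]
After line 3 (b.append mutates the shared list): a = [9, 50, 3, 80], b = [9, 50, 3, 80]

[9, 50, 3, 80]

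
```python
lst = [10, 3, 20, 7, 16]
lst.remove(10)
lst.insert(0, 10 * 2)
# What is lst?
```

After line 1: lst = [10, 3, 20, 7, 16]
After line 2 (remove first 10): lst = [3, 20, 7, 16]
After line 3 (insert 20 at index 0): lst = [20, 3, 20, 7, 16]

[20, 3, 20, 7, 16]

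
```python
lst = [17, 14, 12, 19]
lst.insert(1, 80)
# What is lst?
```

[17, 80, 14, 12, 19]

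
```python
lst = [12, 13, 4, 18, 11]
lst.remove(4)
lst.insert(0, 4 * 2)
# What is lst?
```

After line 1: lst = [12, 13, 4, 18, 11]
After line 2 (remove first 4): lst = [12, 13, 18, 11]
After line 3 (insert 8 at index 0): lst = [8, 12, 13, 18, 11]

[8, 12, 13, 18, 11]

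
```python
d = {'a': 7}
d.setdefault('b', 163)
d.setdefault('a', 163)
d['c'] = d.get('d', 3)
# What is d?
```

After line 1: d = {'a': 7}
After line 2 (setdefault adds 'b'=163): d = {'a': 7, 'b': 163}
After line 3 (setdefault 'a' no-op, already exists): d = {'a': 7, 'b': 163}
After line 4 (get('d', 3) returns default since 'd' not in d): d = {'a': 7, 'b': 163, 'c': 3}

{'a': 7, 'b': 163, 'c': 3}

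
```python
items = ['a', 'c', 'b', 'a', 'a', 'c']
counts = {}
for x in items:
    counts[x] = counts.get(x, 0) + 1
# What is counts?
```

Initial: counts = {}, items = ['a', 'c', 'b', 'a', 'a', 'c']
See 'a': counts = {'a': 1}
See 'c': counts = {'a': 1, 'c': 1}
See 'b': counts = {'a': 1, 'c': 1, 'b': 1}
See 'a': counts = {'a': 2, 'c': 1, 'b': 1}
See 'a': counts = {'a': 3, 'c': 1, 'b': 1}
See 'c': counts = {'a': 3, 'c': 2, 'b': 1}

{'a': 3, 'c': 2, 'b': 1}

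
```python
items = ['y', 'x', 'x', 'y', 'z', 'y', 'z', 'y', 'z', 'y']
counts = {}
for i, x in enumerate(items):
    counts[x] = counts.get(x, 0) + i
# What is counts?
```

Initial: counts = {}, items = ['y', 'x', 'x', 'y', 'z', 'y', 'z', 'y', 'z', 'y']
i=0, x='y': counts = {'y': 0}
i=1, x='x': counts = {'y': 0, 'x': 1}
i=2, x='x': counts = {'y': 0, 'x': 3}
i=3, x='y': counts = {'y': 3, 'x': 3}
i=4, x='z': counts = {'y': 3, 'x': 3, 'z': 4}
i=5, x='y': counts = {'y': 8, 'x': 3, 'z': 4}
i=6, x='z': counts = {'y': 8, 'x': 3, 'z': 10}
i=7, x='y': counts = {'y': 15, 'x': 3, 'z': 10}
i=8, x='z': counts = {'y': 15, 'x': 3, 'z': 18}
i=9, x='y': counts = {'y': 24, 'x': 3, 'z': 18}

{'y': 24, 'x': 3, 'z': 18}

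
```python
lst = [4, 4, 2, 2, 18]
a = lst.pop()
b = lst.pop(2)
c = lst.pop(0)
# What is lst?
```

After line 1: lst = [4, 4, 2, 2, 18]
After line 2 (pop() -> a = 18): lst = [4, 4, 2, 2]
After line 3 (pop(2) -> b = 2): lst = [4, 4, 2]
After line 4 (pop(0) -> c = 4): lst = [4, 2]

[4, 2]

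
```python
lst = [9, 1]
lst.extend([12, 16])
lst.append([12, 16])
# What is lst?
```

After line 1: lst = [9, 1]
After line 2 (extend unpacks [12, 16]): lst = [9, 1, 12, 16]
After line 3 (append adds [12, 16] as single element): lst = [9, 1, 12, 16, [12, 16]]

[9, 1, 12, 16, [12, 16]]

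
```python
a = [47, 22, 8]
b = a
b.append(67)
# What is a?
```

After line 1: a = [47, 22, 8]
After line 2 (b = a is an alias, same object): a = [47, 22, 8], b = [47, 22, 8]
After line 3 (b.append mutates the shared list): a = [47, 22, 8, 67], b = [47, 22, 8, 67]

[47, 22, 8, 67]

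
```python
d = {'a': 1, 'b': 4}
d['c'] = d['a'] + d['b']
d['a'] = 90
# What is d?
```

After line 1: d = {'a': 1, 'b': 4}
After line 2 (d['c'] = 1 + 4): d = {'a': 1, 'b': 4, 'c': 5}
After line 3: d = {'a': 90, 'b': 4, 'c': 5}

{'a': 90, 'b': 4, 'c': 5}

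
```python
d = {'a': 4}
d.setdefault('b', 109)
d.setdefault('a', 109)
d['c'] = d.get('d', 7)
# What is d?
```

After line 1: d = {'a': 4}
After line 2 (setdefault adds 'b'=109): d = {'a': 4, 'b': 109}
After line 3 (setdefault 'a' no-op, already exists): d = {'a': 4, 'b': 109}
After line 4 (get('d', 7) returns default since 'd' not in d): d = {'a': 4, 'b': 109, 'c': 7}

{'a': 4, 'b': 109, 'c': 7}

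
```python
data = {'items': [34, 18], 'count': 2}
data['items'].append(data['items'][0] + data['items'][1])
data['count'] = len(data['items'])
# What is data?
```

After line 1: data = {'items': [34, 18], 'count': 2}
After line 2 (append 34 + 18 = 52): data = {'items': [34, 18, 52], 'count': 2}
After line 3 (count = len(items) = 3): data = {'items': [34, 18, 52], 'count': 3}

{'items': [34, 18, 52], 'count': 3}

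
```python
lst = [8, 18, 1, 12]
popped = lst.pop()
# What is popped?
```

12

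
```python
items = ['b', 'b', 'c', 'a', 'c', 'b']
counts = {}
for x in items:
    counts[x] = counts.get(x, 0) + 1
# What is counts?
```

Initial: counts = {}, items = ['b', 'b', 'c', 'a', 'c', 'b']
See 'b': counts = {'b': 1}
See 'b': counts = {'b': 2}
See 'c': counts = {'b': 2, 'c': 1}
See 'a': counts = {'b': 2, 'c': 1, 'a': 1}
See 'c': counts = {'b': 2, 'c': 2, 'a': 1}
See 'b': counts = {'b': 3, 'c': 2, 'a': 1}

{'b': 3, 'c': 2, 'a': 1}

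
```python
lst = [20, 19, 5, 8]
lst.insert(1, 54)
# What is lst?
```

[20, 54, 19, 5, 8]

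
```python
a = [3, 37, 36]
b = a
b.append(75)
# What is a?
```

After line 1: a = [3, 37, 36]
After line 2 (b = a is an alias, same object): a = [3, 37, 36], b = [3, 37, 36]
After line 3 (b.append mutates the shared list): a = [3, 37, 36, 75], b = [3, 37, 36, 75]

[3, 37, 36, 75]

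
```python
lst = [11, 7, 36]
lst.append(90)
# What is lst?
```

[11, 7, 36, 90]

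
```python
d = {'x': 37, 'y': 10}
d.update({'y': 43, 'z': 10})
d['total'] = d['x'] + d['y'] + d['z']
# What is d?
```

After line 1: d = {'x': 37, 'y': 10}
After line 2 (y overwritten, z added): d = {'x': 37, 'y': 43, 'z': 10}
After line 3 (total = 37 + 43 + 10 = 90): d = {'x': 37, 'y': 43, 'z': 10, 'total': 90}

{'x': 37, 'y': 43, 'z': 10, 'total': 90}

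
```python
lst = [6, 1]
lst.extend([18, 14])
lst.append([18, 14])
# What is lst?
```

After line 1: lst = [6, 1]
After line 2 (extend unpacks [18, 14]): lst = [6, 1, 18, 14]
After line 3 (append adds [18, 14] as single element): lst = [6, 1, 18, 14, [18, 14]]

[6, 1, 18, 14, [18, 14]]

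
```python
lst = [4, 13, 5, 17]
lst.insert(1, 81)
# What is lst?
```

[4, 81, 13, 5, 17]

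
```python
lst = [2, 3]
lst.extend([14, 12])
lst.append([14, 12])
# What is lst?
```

After line 1: lst = [2, 3]
After line 2 (extend unpacks [14, 12]): lst = [2, 3, 14, 12]
After line 3 (append adds [14, 12] as single element): lst = [2, 3, 14, 12, [14, 12]]

[2, 3, 14, 12, [14, 12]]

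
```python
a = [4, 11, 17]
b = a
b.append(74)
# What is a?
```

After line 1: a = [4, 11, 17]
After line 2 (b = a is an alias, same object): a = [4, 11, 17], b = [4, 11, 17]
After line 3 (b.append mutates the shared list): a = [4, 11, 17, 74], b = [4, 11, 17, 74]

[4, 11, 17, 74]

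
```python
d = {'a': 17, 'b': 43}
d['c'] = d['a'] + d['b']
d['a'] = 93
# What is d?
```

After line 1: d = {'a': 17, 'b': 43}
After line 2 (d['c'] = 17 + 43): d = {'a': 17, 'b': 43, 'c': 60}
After line 3: d = {'a': 93, 'b': 43, 'c': 60}

{'a': 93, 'b': 43, 'c': 60}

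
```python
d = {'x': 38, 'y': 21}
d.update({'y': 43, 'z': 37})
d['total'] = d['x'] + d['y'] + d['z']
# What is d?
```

After line 1: d = {'x': 38, 'y': 21}
After line 2 (y overwritten, z added): d = {'x': 38, 'y': 43, 'z': 37}
After line 3 (total = 38 + 43 + 37 = 118): d = {'x': 38, 'y': 43, 'z': 37, 'total': 118}

{'x': 38, 'y': 43, 'z': 37, 'total': 118}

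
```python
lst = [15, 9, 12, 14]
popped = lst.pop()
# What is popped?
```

14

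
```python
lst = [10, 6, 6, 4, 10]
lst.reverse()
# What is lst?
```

[10, 4, 6, 6, 10]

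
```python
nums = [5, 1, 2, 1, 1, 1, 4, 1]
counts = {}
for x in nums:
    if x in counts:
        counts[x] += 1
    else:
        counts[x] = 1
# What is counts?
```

Initial: counts = {}, nums = [5, 1, 2, 1, 1, 1, 4, 1]
See 5: counts = {5: 1}
See 1: counts = {5: 1, 1: 1}
See 2: counts = {5: 1, 1: 1, 2: 1}
See 1: counts = {5: 1, 1: 2, 2: 1}
See 1: counts = {5: 1, 1: 3, 2: 1}
See 1: counts = {5: 1, 1: 4, 2: 1}
See 4: counts = {5: 1, 1: 4, 2: 1, 4: 1}
See 1: counts = {5: 1, 1: 5, 2: 1, 4: 1}

{5: 1, 1: 5, 2: 1, 4: 1}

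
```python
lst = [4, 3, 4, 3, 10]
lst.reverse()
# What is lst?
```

[10, 3, 4, 3, 4]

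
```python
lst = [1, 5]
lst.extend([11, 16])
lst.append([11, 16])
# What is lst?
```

After line 1: lst = [1, 5]
After line 2 (extend unpacks [11, 16]): lst = [1, 5, 11, 16]
After line 3 (append adds [11, 16] as single element): lst = [1, 5, 11, 16, [11, 16]]

[1, 5, 11, 16, [11, 16]]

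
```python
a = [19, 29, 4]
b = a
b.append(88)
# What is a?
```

After line 1: a = [19, 29, 4]
After line 2 (b = a is an alias, same object): a = [19, 29, 4], b = [19, 29, 4]
After line 3 (b.append mutates the shared list): a = [19, 29, 4, 88], b = [19, 29, 4, 88]

[19, 29, 4, 88]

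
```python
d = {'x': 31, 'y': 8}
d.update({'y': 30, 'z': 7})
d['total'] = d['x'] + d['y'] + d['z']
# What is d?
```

After line 1: d = {'x': 31, 'y': 8}
After line 2 (y overwritten, z added): d = {'x': 31, 'y': 30, 'z': 7}
After line 3 (total = 31 + 30 + 7 = 68): d = {'x': 31, 'y': 30, 'z': 7, 'total': 68}

{'x': 31, 'y': 30, 'z': 7, 'total': 68}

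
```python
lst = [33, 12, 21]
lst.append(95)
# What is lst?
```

[33, 12, 21, 95]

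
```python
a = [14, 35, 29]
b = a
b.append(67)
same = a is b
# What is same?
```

After line 1: a = [14, 35, 29]
After line 2 (b = a is an alias, same object): a = [14, 35, 29], b = [14, 35, 29]
After line 3 (b.append mutates the shared list): a = [14, 35, 29, 67], b = [14, 35, 29, 67]
After line 4 (same = a is b; same object -> True): same = True

True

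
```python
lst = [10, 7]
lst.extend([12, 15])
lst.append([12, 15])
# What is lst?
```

After line 1: lst = [10, 7]
After line 2 (extend unpacks [12, 15]): lst = [10, 7, 12, 15]
After line 3 (append adds [12, 15] as single element): lst = [10, 7, 12, 15, [12, 15]]

[10, 7, 12, 15, [12, 15]]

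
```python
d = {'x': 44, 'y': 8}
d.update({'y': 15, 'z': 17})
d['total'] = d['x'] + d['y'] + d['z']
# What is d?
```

After line 1: d = {'x': 44, 'y': 8}
After line 2 (y overwritten, z added): d = {'x': 44, 'y': 15, 'z': 17}
After line 3 (total = 44 + 15 + 17 = 76): d = {'x': 44, 'y': 15, 'z': 17, 'total': 76}

{'x': 44, 'y': 15, 'z': 17, 'total': 76}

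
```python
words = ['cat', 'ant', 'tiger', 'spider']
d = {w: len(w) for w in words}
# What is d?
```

{'cat': 3, 'ant': 3, 'tiger': 5, 'spider': 6}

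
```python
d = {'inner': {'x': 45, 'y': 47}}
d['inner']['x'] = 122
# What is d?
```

After line 1: d = {'inner': {'x': 45, 'y': 47}}
After line 2 (inner x overwritten): d = {'inner': {'x': 122, 'y': 47}}

{'inner': {'x': 122, 'y': 47}}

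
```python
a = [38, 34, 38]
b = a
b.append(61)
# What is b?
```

After line 1: a = [38, 34, 38]
After line 2 (b = a is an alias, same object): a = [38, 34, 38], b = [38, 34, 38]
After line 3 (b.append mutates the shared list): a = [38, 34, 38, 61], b = [38, 34, 38, 61]

[38, 34, 38, 61]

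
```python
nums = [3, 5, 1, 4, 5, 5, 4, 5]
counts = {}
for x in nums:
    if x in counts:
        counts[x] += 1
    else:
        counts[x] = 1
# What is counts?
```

Initial: counts = {}, nums = [3, 5, 1, 4, 5, 5, 4, 5]
See 3: counts = {3: 1}
See 5: counts = {3: 1, 5: 1}
See 1: counts = {3: 1, 5: 1, 1: 1}
See 4: counts = {3: 1, 5: 1, 1: 1, 4: 1}
See 5: counts = {3: 1, 5: 2, 1: 1, 4: 1}
See 5: counts = {3: 1, 5: 3, 1: 1, 4: 1}
See 4: counts = {3: 1, 5: 3, 1: 1, 4: 2}
See 5: counts = {3: 1, 5: 4, 1: 1, 4: 2}

{3: 1, 5: 4, 1: 1, 4: 2}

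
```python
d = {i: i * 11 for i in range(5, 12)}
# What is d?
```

{5: 55, 6: 66, 7: 77, 8: 88, 9: 99, 10: 110, 11: 121}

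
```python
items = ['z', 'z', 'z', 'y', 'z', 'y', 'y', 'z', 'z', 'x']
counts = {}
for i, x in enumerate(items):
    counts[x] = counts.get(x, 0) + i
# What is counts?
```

Initial: counts = {}, items = ['z', 'z', 'z', 'y', 'z', 'y', 'y', 'z', 'z', 'x']
i=0, x='z': counts = {'z': 0}
i=1, x='z': counts = {'z': 1}
i=2, x='z': counts = {'z': 3}
i=3, x='y': counts = {'z': 3, 'y': 3}
i=4, x='z': counts = {'z': 7, 'y': 3}
i=5, x='y': counts = {'z': 7, 'y': 8}
i=6, x='y': counts = {'z': 7, 'y': 14}
i=7, x='z': counts = {'z': 14, 'y': 14}
i=8, x='z': counts = {'z': 22, 'y': 14}
i=9, x='x': counts = {'z': 22, 'y': 14, 'x': 9}

{'z': 22, 'y': 14, 'x': 9}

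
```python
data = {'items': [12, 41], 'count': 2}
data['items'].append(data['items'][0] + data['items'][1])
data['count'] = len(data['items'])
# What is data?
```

After line 1: data = {'items': [12, 41], 'count': 2}
After line 2 (append 12 + 41 = 53): data = {'items': [12, 41, 53], 'count': 2}
After line 3 (count = len(items) = 3): data = {'items': [12, 41, 53], 'count': 3}

{'items': [12, 41, 53], 'count': 3}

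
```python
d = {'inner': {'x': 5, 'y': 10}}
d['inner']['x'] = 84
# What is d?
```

After line 1: d = {'inner': {'x': 5, 'y': 10}}
After line 2 (inner x overwritten): d = {'inner': {'x': 84, 'y': 10}}

{'inner': {'x': 84, 'y': 10}}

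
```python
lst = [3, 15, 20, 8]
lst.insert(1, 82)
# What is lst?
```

[3, 82, 15, 20, 8]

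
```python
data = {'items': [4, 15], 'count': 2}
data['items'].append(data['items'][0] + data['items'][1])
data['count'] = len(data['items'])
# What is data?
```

After line 1: data = {'items': [4, 15], 'count': 2}
After line 2 (append 4 + 15 = 19): data = {'items': [4, 15, 19], 'count': 2}
After line 3 (count = len(items) = 3): data = {'items': [4, 15, 19], 'count': 3}

{'items': [4, 15, 19], 'count': 3}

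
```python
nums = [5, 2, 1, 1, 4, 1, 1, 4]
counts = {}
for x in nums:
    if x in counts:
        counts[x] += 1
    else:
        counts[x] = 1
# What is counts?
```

Initial: counts = {}, nums = [5, 2, 1, 1, 4, 1, 1, 4]
See 5: counts = {5: 1}
See 2: counts = {5: 1, 2: 1}
See 1: counts = {5: 1, 2: 1, 1: 1}
See 1: counts = {5: 1, 2: 1, 1: 2}
See 4: counts = {5: 1, 2: 1, 1: 2, 4: 1}
See 1: counts = {5: 1, 2: 1, 1: 3, 4: 1}
See 1: counts = {5: 1, 2: 1, 1: 4, 4: 1}
See 4: counts = {5: 1, 2: 1, 1: 4, 4: 2}

{5: 1, 2: 1, 1: 4, 4: 2}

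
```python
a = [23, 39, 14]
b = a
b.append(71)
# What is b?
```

After line 1: a = [23, 39, 14]
After line 2 (b = a is an alias, same object): a = [23, 39, 14], b = [23, 39, 14]
After line 3 (b.append mutates the shared list): a = [23, 39, 14, 71], b = [23, 39, 14, 71]

[23, 39, 14, 71]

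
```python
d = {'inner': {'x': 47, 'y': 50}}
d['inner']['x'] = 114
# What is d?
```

After line 1: d = {'inner': {'x': 47, 'y': 50}}
After line 2 (inner x overwritten): d = {'inner': {'x': 114, 'y': 50}}

{'inner': {'x': 114, 'y': 50}}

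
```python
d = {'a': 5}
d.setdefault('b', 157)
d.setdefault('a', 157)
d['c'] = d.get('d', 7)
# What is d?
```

After line 1: d = {'a': 5}
After line 2 (setdefault adds 'b'=157): d = {'a': 5, 'b': 157}
After line 3 (setdefault 'a' no-op, already exists): d = {'a': 5, 'b': 157}
After line 4 (get('d', 7) returns default since 'd' not in d): d = {'a': 5, 'b': 157, 'c': 7}

{'a': 5, 'b': 157, 'c': 7}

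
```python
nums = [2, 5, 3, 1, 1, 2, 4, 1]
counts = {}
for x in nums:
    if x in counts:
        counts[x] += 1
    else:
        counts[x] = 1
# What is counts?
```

Initial: counts = {}, nums = [2, 5, 3, 1, 1, 2, 4, 1]
See 2: counts = {2: 1}
See 5: counts = {2: 1, 5: 1}
See 3: counts = {2: 1, 5: 1, 3: 1}
See 1: counts = {2: 1, 5: 1, 3: 1, 1: 1}
See 1: counts = {2: 1, 5: 1, 3: 1, 1: 2}
See 2: counts = {2: 2, 5: 1, 3: 1, 1: 2}
See 4: counts = {2: 2, 5: 1, 3: 1, 1: 2, 4: 1}
See 1: counts = {2: 2, 5: 1, 3: 1, 1: 3, 4: 1}

{2: 2, 5: 1, 3: 1, 1: 3, 4: 1}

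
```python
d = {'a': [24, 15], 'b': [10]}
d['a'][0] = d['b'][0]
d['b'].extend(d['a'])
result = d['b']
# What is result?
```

After line 1: d = {'a': [24, 15], 'b': [10]}
After line 2 (a[0] = b[0] = 10): d = {'a': [10, 15], 'b': [10]}
After line 3 (b.extend(a) appends [10, 15]): d = {'a': [10, 15], 'b': [10, 10, 15]}
After line 4: result = d['b'] = [10, 10, 15]

[10, 10, 15]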